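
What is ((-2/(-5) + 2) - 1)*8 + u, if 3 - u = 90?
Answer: -379/5 ≈ -75.800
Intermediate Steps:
u = -87 (u = 3 - 1*90 = 3 - 90 = -87)
((-2/(-5) + 2) - 1)*8 + u = ((-2/(-5) + 2) - 1)*8 - 87 = ((-2*(-⅕) + 2) - 1)*8 - 87 = ((⅖ + 2) - 1)*8 - 87 = (12/5 - 1)*8 - 87 = (7/5)*8 - 87 = 56/5 - 87 = -379/5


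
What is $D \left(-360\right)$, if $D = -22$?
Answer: $7920$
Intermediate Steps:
$D \left(-360\right) = \left(-22\right) \left(-360\right) = 7920$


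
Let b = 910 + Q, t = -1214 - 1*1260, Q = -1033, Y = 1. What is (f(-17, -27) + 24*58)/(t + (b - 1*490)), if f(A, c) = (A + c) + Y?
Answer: -1349/3087 ≈ -0.43699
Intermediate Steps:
t = -2474 (t = -1214 - 1260 = -2474)
f(A, c) = 1 + A + c (f(A, c) = (A + c) + 1 = 1 + A + c)
b = -123 (b = 910 - 1033 = -123)
(f(-17, -27) + 24*58)/(t + (b - 1*490)) = ((1 - 17 - 27) + 24*58)/(-2474 + (-123 - 1*490)) = (-43 + 1392)/(-2474 + (-123 - 490)) = 1349/(-2474 - 613) = 1349/(-3087) = 1349*(-1/3087) = -1349/3087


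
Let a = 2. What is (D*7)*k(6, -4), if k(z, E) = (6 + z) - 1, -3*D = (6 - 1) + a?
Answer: -539/3 ≈ -179.67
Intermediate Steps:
D = -7/3 (D = -((6 - 1) + 2)/3 = -(5 + 2)/3 = -⅓*7 = -7/3 ≈ -2.3333)
k(z, E) = 5 + z
(D*7)*k(6, -4) = (-7/3*7)*(5 + 6) = -49/3*11 = -539/3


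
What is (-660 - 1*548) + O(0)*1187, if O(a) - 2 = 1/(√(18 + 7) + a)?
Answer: 7017/5 ≈ 1403.4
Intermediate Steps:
O(a) = 2 + 1/(5 + a) (O(a) = 2 + 1/(√(18 + 7) + a) = 2 + 1/(√25 + a) = 2 + 1/(5 + a))
(-660 - 1*548) + O(0)*1187 = (-660 - 1*548) + ((11 + 2*0)/(5 + 0))*1187 = (-660 - 548) + ((11 + 0)/5)*1187 = -1208 + ((⅕)*11)*1187 = -1208 + (11/5)*1187 = -1208 + 13057/5 = 7017/5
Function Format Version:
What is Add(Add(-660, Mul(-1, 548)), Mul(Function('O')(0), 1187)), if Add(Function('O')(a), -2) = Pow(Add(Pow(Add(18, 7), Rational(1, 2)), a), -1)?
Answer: Rational(7017, 5) ≈ 1403.4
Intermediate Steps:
Function('O')(a) = Add(2, Pow(Add(5, a), -1)) (Function('O')(a) = Add(2, Pow(Add(Pow(Add(18, 7), Rational(1, 2)), a), -1)) = Add(2, Pow(Add(Pow(25, Rational(1, 2)), a), -1)) = Add(2, Pow(Add(5, a), -1)))
Add(Add(-660, Mul(-1, 548)), Mul(Function('O')(0), 1187)) = Add(Add(-660, Mul(-1, 548)), Mul(Mul(Pow(Add(5, 0), -1), Add(11, Mul(2, 0))), 1187)) = Add(Add(-660, -548), Mul(Mul(Pow(5, -1), Add(11, 0)), 1187)) = Add(-1208, Mul(Mul(Rational(1, 5), 11), 1187)) = Add(-1208, Mul(Rational(11, 5), 1187)) = Add(-1208, Rational(13057, 5)) = Rational(7017, 5)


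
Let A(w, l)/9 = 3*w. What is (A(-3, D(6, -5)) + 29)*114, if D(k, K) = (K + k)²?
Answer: -5928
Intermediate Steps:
A(w, l) = 27*w (A(w, l) = 9*(3*w) = 27*w)
(A(-3, D(6, -5)) + 29)*114 = (27*(-3) + 29)*114 = (-81 + 29)*114 = -52*114 = -5928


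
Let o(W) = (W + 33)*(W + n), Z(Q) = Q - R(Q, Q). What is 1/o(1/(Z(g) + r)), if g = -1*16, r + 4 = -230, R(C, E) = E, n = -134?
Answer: -54756/242107397 ≈ -0.00022616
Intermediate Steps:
r = -234 (r = -4 - 230 = -234)
g = -16
Z(Q) = 0 (Z(Q) = Q - Q = 0)
o(W) = (-134 + W)*(33 + W) (o(W) = (W + 33)*(W - 134) = (33 + W)*(-134 + W) = (-134 + W)*(33 + W))
1/o(1/(Z(g) + r)) = 1/(-4422 + (1/(0 - 234))² - 101/(0 - 234)) = 1/(-4422 + (1/(-234))² - 101/(-234)) = 1/(-4422 + (-1/234)² - 101*(-1/234)) = 1/(-4422 + 1/54756 + 101/234) = 1/(-242107397/54756) = -54756/242107397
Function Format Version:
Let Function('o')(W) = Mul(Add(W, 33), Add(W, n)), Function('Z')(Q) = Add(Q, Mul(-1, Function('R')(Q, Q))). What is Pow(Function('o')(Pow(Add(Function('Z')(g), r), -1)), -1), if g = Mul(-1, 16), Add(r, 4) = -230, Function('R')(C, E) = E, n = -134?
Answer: Rational(-54756, 242107397) ≈ -0.00022616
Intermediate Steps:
r = -234 (r = Add(-4, -230) = -234)
g = -16
Function('Z')(Q) = 0 (Function('Z')(Q) = Add(Q, Mul(-1, Q)) = 0)
Function('o')(W) = Mul(Add(-134, W), Add(33, W)) (Function('o')(W) = Mul(Add(W, 33), Add(W, -134)) = Mul(Add(33, W), Add(-134, W)) = Mul(Add(-134, W), Add(33, W)))
Pow(Function('o')(Pow(Add(Function('Z')(g), r), -1)), -1) = Pow(Add(-4422, Pow(Pow(Add(0, -234), -1), 2), Mul(-101, Pow(Add(0, -234), -1))), -1) = Pow(Add(-4422, Pow(Pow(-234, -1), 2), Mul(-101, Pow(-234, -1))), -1) = Pow(Add(-4422, Pow(Rational(-1, 234), 2), Mul(-101, Rational(-1, 234))), -1) = Pow(Add(-4422, Rational(1, 54756), Rational(101, 234)), -1) = Pow(Rational(-242107397, 54756), -1) = Rational(-54756, 242107397)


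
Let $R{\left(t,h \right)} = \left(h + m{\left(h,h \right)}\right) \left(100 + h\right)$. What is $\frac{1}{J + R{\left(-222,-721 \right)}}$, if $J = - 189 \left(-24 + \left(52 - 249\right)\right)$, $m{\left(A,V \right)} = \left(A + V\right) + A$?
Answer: $\frac{1}{1832733} \approx 5.4563 \cdot 10^{-7}$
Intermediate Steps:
$m{\left(A,V \right)} = V + 2 A$
$R{\left(t,h \right)} = 4 h \left(100 + h\right)$ ($R{\left(t,h \right)} = \left(h + \left(h + 2 h\right)\right) \left(100 + h\right) = \left(h + 3 h\right) \left(100 + h\right) = 4 h \left(100 + h\right)$)
$J = 41769$ ($J = - 189 \left(-24 + \left(52 - 249\right)\right) = - 189 \left(-24 - 197\right) = \left(-189\right) \left(-221\right) = 41769$)
$\frac{1}{J + R{\left(-222,-721 \right)}} = \frac{1}{41769 + 4 \left(-721\right) \left(100 - 721\right)} = \frac{1}{41769 + 4 \left(-721\right) \left(-621\right)} = \frac{1}{41769 + 1790964} = \frac{1}{1832733}$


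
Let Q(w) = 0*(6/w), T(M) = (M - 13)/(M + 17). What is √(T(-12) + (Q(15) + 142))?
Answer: √137 ≈ 11.705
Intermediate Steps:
T(M) = (-13 + M)/(17 + M)
Q(w) = 0
√(T(-12) + (Q(15) + 142)) = √((-13 - 12)/(17 - 12) + (0 + 142)) = √(-25/5 + 142) = √((⅕)*(-25) + 142) = √(-5 + 142) = √137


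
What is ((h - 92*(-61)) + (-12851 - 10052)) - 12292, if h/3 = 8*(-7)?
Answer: -29751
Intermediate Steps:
h = -168 (h = 3*(8*(-7)) = 3*(-56) = -168)
((h - 92*(-61)) + (-12851 - 10052)) - 12292 = ((-168 - 92*(-61)) + (-12851 - 10052)) - 12292 = ((-168 + 5612) - 22903) - 12292 = (5444 - 22903) - 12292 = -17459 - 12292 = -29751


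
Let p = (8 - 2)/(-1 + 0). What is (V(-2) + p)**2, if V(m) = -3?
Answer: 81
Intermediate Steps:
p = -6 (p = 6/(-1) = 6*(-1) = -6)
(V(-2) + p)**2 = (-3 - 6)**2 = (-9)**2 = 81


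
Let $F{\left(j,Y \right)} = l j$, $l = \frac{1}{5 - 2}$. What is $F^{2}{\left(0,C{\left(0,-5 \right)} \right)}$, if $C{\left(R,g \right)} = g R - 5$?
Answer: $0$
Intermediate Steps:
$C{\left(R,g \right)} = -5 + R g$ ($C{\left(R,g \right)} = R g - 5 = -5 + R g$)
$l = \frac{1}{3} \approx 0.33333$
$F{\left(j,Y \right)} = \frac{j}{3}$
$F^{2}{\left(0,C{\left(0,-5 \right)} \right)} = \left(\frac{1}{3} \cdot 0\right)^{2} = 0^{2} = 0$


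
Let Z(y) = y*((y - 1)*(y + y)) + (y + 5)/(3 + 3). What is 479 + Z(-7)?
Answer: -916/3 ≈ -305.33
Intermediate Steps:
Z(y) = ⅚ + y/6 + 2*y²*(-1 + y) (Z(y) = y*((-1 + y)*(2*y)) + (5 + y)/6 = y*(2*y*(-1 + y)) + (5 + y)*(⅙) = 2*y²*(-1 + y) + (⅚ + y/6) = ⅚ + y/6 + 2*y²*(-1 + y))
479 + Z(-7) = 479 + (⅚ - 2*(-7)² + 2*(-7)³ + (⅙)*(-7)) = 479 + (⅚ - 2*49 + 2*(-343) - 7/6) = 479 + (⅚ - 98 - 686 - 7/6) = 479 - 2353/3 = -916/3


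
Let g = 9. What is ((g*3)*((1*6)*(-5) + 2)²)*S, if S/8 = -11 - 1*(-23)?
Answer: 2032128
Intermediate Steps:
S = 96 (S = 8*(-11 - 1*(-23)) = 8*(-11 + 23) = 8*12 = 96)
((g*3)*((1*6)*(-5) + 2)²)*S = ((9*3)*((1*6)*(-5) + 2)²)*96 = (27*(6*(-5) + 2)²)*96 = (27*(-30 + 2)²)*96 = (27*(-28)²)*96 = (27*784)*96 = 21168*96 = 2032128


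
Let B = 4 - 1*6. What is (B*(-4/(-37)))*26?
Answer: -208/37 ≈ -5.6216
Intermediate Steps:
B = -2 (B = 4 - 6 = -2)
(B*(-4/(-37)))*26 = -(-8)/(-37)*26 = -(-8)*(-1)/37*26 = -2*4/37*26 = -8/37*26 = -208/37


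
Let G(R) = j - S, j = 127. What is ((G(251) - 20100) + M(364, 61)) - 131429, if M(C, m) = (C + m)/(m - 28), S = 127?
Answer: -5000032/33 ≈ -1.5152e+5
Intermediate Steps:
M(C, m) = (C + m)/(-28 + m)
G(R) = 0 (G(R) = 127 - 1*127 = 127 - 127 = 0)
((G(251) - 20100) + M(364, 61)) - 131429 = ((0 - 20100) + (364 + 61)/(-28 + 61)) - 131429 = (-20100 + 425/33) - 131429 = -662875/33 - 131429 = -5000032/33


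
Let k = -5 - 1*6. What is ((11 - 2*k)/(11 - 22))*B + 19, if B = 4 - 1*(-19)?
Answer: -50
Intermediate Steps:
k = -11 (k = -5 - 6 = -11)
B = 23 (B = 4 + 19 = 23)
((11 - 2*k)/(11 - 22))*B + 19 = ((11 - 2*(-11))/(11 - 22))*23 + 19 = ((11 + 22)/(-11))*23 + 19 = (33*(-1/11))*23 + 19 = -3*23 + 19 = -69 + 19 = -50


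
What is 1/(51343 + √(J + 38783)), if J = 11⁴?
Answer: 51343/2636050225 - 12*√371/2636050225 ≈ 1.9390e-5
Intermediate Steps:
J = 14641
1/(51343 + √(J + 38783)) = 1/(51343 + √(14641 + 38783)) = 1/(51343 + √53424) = 1/(51343 + 12*√371)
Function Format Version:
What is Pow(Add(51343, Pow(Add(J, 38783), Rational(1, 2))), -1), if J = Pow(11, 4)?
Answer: Add(Rational(51343, 2636050225), Mul(Rational(-12, 2636050225), Pow(371, Rational(1, 2)))) ≈ 1.9390e-5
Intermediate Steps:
J = 14641
Pow(Add(51343, Pow(Add(J, 38783), Rational(1, 2))), -1) = Pow(Add(51343, Pow(Add(14641, 38783), Rational(1, 2))), -1) = Pow(Add(51343, Pow(53424, Rational(1, 2))), -1) = Pow(Add(51343, Mul(12, Pow(371, Rational(1, 2)))), -1)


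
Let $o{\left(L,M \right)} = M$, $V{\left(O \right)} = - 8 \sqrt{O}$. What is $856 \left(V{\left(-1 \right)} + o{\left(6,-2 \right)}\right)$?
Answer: $-1712 - 6848 i \approx -1712.0 - 6848.0 i$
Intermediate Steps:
$856 \left(V{\left(-1 \right)} + o{\left(6,-2 \right)}\right) = 856 \left(- 8 \sqrt{-1} - 2\right) = 856 \left(- 8 i - 2\right) = 856 \left(-2 - 8 i\right) = -1712 - 6848 i$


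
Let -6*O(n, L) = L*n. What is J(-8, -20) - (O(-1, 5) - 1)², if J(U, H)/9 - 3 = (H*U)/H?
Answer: -1621/36 ≈ -45.028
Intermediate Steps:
O(n, L) = -L*n/6
J(U, H) = 27 + 9*U (J(U, H) = 27 + 9*((H*U)/H) = 27 + 9*U)
J(-8, -20) - (O(-1, 5) - 1)² = (27 + 9*(-8)) - (-⅙*5*(-1) - 1)² = (27 - 72) - (⅚ - 1)² = -45 - (-⅙)² = -45 - 1*1/36 = -45 - 1/36 = -1621/36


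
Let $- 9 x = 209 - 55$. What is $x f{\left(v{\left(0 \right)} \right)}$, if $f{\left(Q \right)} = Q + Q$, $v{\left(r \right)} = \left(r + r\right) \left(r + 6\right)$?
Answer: $0$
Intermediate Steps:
$x = - \frac{154}{9}$ ($x = - \frac{209 - 55}{9} = \left(- \frac{1}{9}\right) 154 = - \frac{154}{9} \approx -17.111$)
$v{\left(r \right)} = 2 r \left(6 + r\right)$
$f{\left(Q \right)} = 2 Q$
$x f{\left(v{\left(0 \right)} \right)} = - \frac{154 \cdot 2 \cdot 2 \cdot 0 \left(6 + 0\right)}{9} = - \frac{154 \cdot 2 \cdot 2 \cdot 0 \cdot 6}{9} = - \frac{154 \cdot 2 \cdot 0}{9} = \left(- \frac{154}{9}\right) 0 = 0$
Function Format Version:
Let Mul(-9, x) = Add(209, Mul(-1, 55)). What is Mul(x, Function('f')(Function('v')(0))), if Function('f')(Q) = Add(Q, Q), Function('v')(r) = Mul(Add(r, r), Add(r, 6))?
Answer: 0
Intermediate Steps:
x = Rational(-154, 9) (x = Mul(Rational(-1, 9), Add(209, Mul(-1, 55))) = Mul(Rational(-1, 9), Add(209, -55)) = Mul(Rational(-1, 9), 154) = Rational(-154, 9) ≈ -17.111)
Function('v')(r) = Mul(2, r, Add(6, r)) (Function('v')(r) = Mul(Mul(2, r), Add(6, r)) = Mul(2, r, Add(6, r)))
Function('f')(Q) = Mul(2, Q)
Mul(x, Function('f')(Function('v')(0))) = Mul(Rational(-154, 9), Mul(2, Mul(2, 0, Add(6, 0)))) = Mul(Rational(-154, 9), Mul(2, Mul(2, 0, 6))) = Mul(Rational(-154, 9), Mul(2, 0)) = Mul(Rational(-154, 9), 0) = 0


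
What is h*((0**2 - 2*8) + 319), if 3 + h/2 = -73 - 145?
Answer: -133926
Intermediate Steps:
h = -442 (h = -6 + 2*(-73 - 145) = -6 + 2*(-218) = -6 - 436 = -442)
h*((0**2 - 2*8) + 319) = -442*((0**2 - 2*8) + 319) = -442*((0 - 16) + 319) = -442*(-16 + 319) = -442*303 = -133926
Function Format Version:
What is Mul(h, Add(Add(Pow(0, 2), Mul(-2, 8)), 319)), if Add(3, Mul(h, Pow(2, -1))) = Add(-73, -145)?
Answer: -133926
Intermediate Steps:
h = -442 (h = Add(-6, Mul(2, Add(-73, -145))) = Add(-6, Mul(2, -218)) = Add(-6, -436) = -442)
Mul(h, Add(Add(Pow(0, 2), Mul(-2, 8)), 319)) = Mul(-442, Add(Add(Pow(0, 2), Mul(-2, 8)), 319)) = Mul(-442, Add(Add(0, -16), 319)) = Mul(-442, Add(-16, 319)) = Mul(-442, 303) = -133926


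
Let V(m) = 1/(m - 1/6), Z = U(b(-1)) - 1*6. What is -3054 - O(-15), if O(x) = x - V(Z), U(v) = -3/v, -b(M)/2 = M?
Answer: -69900/23 ≈ -3039.1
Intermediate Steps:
b(M) = -2*M
Z = -15/2 (Z = -3/((-2*(-1))) - 1*6 = -3/2 - 6 = -15/2 ≈ -7.5000)
V(m) = 1/(-⅙ + m) (V(m) = 1/(m - 1*⅙) = 1/(m - ⅙) = 1/(-⅙ + m))
O(x) = 3/23 + x (O(x) = x - 6/(-1 + 6*(-15/2)) = x - 6/(-1 - 45) = x - 6/(-46) = x - 6*(-1)/46 = x - 1*(-3/23) = x + 3/23 = 3/23 + x)
-3054 - O(-15) = -3054 - (3/23 - 15) = -3054 - 1*(-342/23) = -3054 + 342/23 = -69900/23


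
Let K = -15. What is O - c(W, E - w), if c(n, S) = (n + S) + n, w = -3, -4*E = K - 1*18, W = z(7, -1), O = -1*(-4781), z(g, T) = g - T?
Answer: 19015/4 ≈ 4753.8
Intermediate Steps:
O = 4781
W = 8 (W = 7 - 1*(-1) = 7 + 1 = 8)
E = 33/4 (E = -(-15 - 1*18)/4 = -(-15 - 18)/4 = -1/4*(-33) = 33/4 ≈ 8.2500)
c(n, S) = S + 2*n (c(n, S) = (S + n) + n = S + 2*n)
O - c(W, E - w) = 4781 - ((33/4 - 1*(-3)) + 2*8) = 4781 - ((33/4 + 3) + 16) = 4781 - (45/4 + 16) = 4781 - 1*109/4 = 4781 - 109/4 = 19015/4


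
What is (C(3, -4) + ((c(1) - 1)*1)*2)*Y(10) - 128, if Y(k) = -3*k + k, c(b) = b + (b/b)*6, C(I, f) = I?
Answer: -428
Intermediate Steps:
c(b) = 6 + b (c(b) = b + 1*6 = b + 6 = 6 + b)
Y(k) = -2*k
(C(3, -4) + ((c(1) - 1)*1)*2)*Y(10) - 128 = (3 + (((6 + 1) - 1)*1)*2)*(-2*10) - 128 = (3 + ((7 - 1)*1)*2)*(-20) - 128 = (3 + (6*1)*2)*(-20) - 128 = (3 + 6*2)*(-20) - 128 = (3 + 12)*(-20) - 128 = 15*(-20) - 128 = -300 - 128 = -428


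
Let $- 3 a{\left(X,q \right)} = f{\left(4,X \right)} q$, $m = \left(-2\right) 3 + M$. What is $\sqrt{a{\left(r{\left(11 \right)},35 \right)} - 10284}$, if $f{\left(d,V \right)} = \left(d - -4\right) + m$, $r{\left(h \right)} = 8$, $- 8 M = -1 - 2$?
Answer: $\frac{i \sqrt{1484886}}{12} \approx 101.55 i$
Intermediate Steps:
$M = \frac{3}{8}$ ($M = - \frac{-1 - 2}{8} = \left(- \frac{1}{8}\right) \left(-3\right) = \frac{3}{8} \approx 0.375$)
$m = - \frac{45}{8}$ ($m = \left(-2\right) 3 + \frac{3}{8} = -6 + \frac{3}{8} = - \frac{45}{8} \approx -5.625$)
$f{\left(d,V \right)} = - \frac{13}{8} + d$ ($f{\left(d,V \right)} = \left(d - -4\right) - \frac{45}{8} = \left(d + 4\right) - \frac{45}{8} = \left(4 + d\right) - \frac{45}{8} = - \frac{13}{8} + d$)
$a{\left(X,q \right)} = - \frac{19 q}{24}$ ($a{\left(X,q \right)} = - \frac{\left(- \frac{13}{8} + 4\right) q}{3} = - \frac{\frac{19}{8} q}{3} = - \frac{19 q}{24}$)
$\sqrt{a{\left(r{\left(11 \right)},35 \right)} - 10284} = \sqrt{\left(- \frac{19}{24}\right) 35 - 10284} = \sqrt{- \frac{665}{24} - 10284} = \sqrt{- \frac{247481}{24}} = \frac{i \sqrt{1484886}}{12}$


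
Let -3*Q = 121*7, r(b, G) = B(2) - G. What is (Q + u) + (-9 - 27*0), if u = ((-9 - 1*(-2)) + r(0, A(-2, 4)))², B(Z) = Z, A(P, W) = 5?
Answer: -574/3 ≈ -191.33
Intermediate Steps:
r(b, G) = 2 - G
Q = -847/3 (Q = -121*7/3 = -⅓*847 = -847/3 ≈ -282.33)
u = 100 (u = ((-9 - 1*(-2)) + (2 - 1*5))² = ((-9 + 2) + (2 - 5))² = (-7 - 3)² = (-10)² = 100)
(Q + u) + (-9 - 27*0) = (-847/3 + 100) + (-9 - 27*0) = -547/3 + (-9 + 0) = -547/3 - 9 = -574/3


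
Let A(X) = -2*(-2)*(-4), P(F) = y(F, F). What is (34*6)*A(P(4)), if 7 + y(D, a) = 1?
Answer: -3264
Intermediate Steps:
y(D, a) = -6 (y(D, a) = -7 + 1 = -6)
P(F) = -6
A(X) = -16 (A(X) = 4*(-4) = -16)
(34*6)*A(P(4)) = (34*6)*(-16) = 204*(-16) = -3264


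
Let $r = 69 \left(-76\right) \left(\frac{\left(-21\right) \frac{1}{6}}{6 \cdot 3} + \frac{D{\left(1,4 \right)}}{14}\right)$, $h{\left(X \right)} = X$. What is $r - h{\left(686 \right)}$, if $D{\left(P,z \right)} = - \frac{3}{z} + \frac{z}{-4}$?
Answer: $\frac{5935}{6} \approx 989.17$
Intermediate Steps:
$D{\left(P,z \right)} = - \frac{3}{z} - \frac{z}{4}$ ($D{\left(P,z \right)} = - \frac{3}{z} + z \left(- \frac{1}{4}\right) = - \frac{3}{z} - \frac{z}{4}$)
$r = \frac{10051}{6}$ ($r = 69 \left(-76\right) \left(\frac{\left(-21\right) \frac{1}{6}}{6 \cdot 3} + \frac{- \frac{3}{4} - 1}{14}\right) = - 5244 \left(\frac{\left(-21\right) \frac{1}{6}}{18} + \left(\left(-3\right) \frac{1}{4} - 1\right) \frac{1}{14}\right) = - 5244 \left(\left(- \frac{7}{2}\right) \frac{1}{18} + \left(- \frac{3}{4} - 1\right) \frac{1}{14}\right) = - 5244 \left(- \frac{7}{36} - \frac{1}{8}\right) = \left(-5244\right) \left(- \frac{23}{72}\right) = \frac{10051}{6} \approx 1675.2$)
$r - h{\left(686 \right)} = \frac{10051}{6} - 686 = \frac{5935}{6}$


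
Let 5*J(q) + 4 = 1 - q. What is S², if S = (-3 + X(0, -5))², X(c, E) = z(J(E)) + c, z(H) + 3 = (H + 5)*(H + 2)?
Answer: 916636176/390625 ≈ 2346.6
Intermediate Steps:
J(q) = -⅗ - q/5 (J(q) = -⅘ + (1 - q)/5 = -⅘ + (⅕ - q/5) = -⅗ - q/5)
z(H) = -3 + (2 + H)*(5 + H) (z(H) = -3 + (H + 5)*(H + 2) = -3 + (5 + H)*(2 + H) = -3 + (2 + H)*(5 + H))
X(c, E) = 14/5 + c + (-⅗ - E/5)² - 7*E/5 (X(c, E) = (7 + (-⅗ - E/5)² + 7*(-⅗ - E/5)) + c = (7 + (-⅗ - E/5)² + (-21/5 - 7*E/5)) + c = (14/5 + (-⅗ - E/5)² - 7*E/5) + c = 14/5 + c + (-⅗ - E/5)² - 7*E/5)
S = 30276/625 (S = (-3 + (79/25 + 0 - 29/25*(-5) + (1/25)*(-5)²))² = (-3 + (79/25 + 0 + 29/5 + (1/25)*25))² = (-3 + (79/25 + 0 + 29/5 + 1))² = (-3 + 249/25)² = (174/25)² = 30276/625 ≈ 48.442)
S² = (30276/625)² = 916636176/390625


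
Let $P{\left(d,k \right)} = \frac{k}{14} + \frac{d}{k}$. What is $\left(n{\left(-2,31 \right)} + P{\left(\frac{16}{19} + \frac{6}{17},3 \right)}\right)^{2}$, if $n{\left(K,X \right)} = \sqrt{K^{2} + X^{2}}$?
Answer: $\frac{177664156261}{184036356} + \frac{8311 \sqrt{965}}{6783} \approx 1003.4$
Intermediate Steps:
$P{\left(d,k \right)} = \frac{k}{14} + \frac{d}{k}$ ($P{\left(d,k \right)} = k \frac{1}{14} + \frac{d}{k} = \frac{k}{14} + \frac{d}{k}$)
$\left(n{\left(-2,31 \right)} + P{\left(\frac{16}{19} + \frac{6}{17},3 \right)}\right)^{2} = \left(\sqrt{\left(-2\right)^{2} + 31^{2}} + \left(\frac{1}{14} \cdot 3 + \frac{\frac{16}{19} + \frac{6}{17}}{3}\right)\right)^{2} = \left(\sqrt{4 + 961} + \left(\frac{3}{14} + \left(16 \cdot \frac{1}{19} + 6 \cdot \frac{1}{17}\right) \frac{1}{3}\right)\right)^{2} = \left(\sqrt{965} + \left(\frac{3}{14} + \left(\frac{16}{19} + \frac{6}{17}\right) \frac{1}{3}\right)\right)^{2} = \left(\sqrt{965} + \left(\frac{3}{14} + \frac{386}{323} \cdot \frac{1}{3}\right)\right)^{2} = \left(\sqrt{965} + \left(\frac{3}{14} + \frac{386}{969}\right)\right)^{2} = \left(\sqrt{965} + \frac{8311}{13566}\right)^{2} = \left(\frac{8311}{13566} + \sqrt{965}\right)^{2}$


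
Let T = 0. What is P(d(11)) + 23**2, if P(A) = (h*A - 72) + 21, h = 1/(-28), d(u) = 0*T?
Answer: 478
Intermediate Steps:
d(u) = 0 (d(u) = 0*0 = 0)
h = -1/28 ≈ -0.035714
P(A) = -51 - A/28 (P(A) = (-A/28 - 72) + 21 = (-72 - A/28) + 21 = -51 - A/28)
P(d(11)) + 23**2 = (-51 - 1/28*0) + 23**2 = (-51 + 0) + 529 = -51 + 529 = 478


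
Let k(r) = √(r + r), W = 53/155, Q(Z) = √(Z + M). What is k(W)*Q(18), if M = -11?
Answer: √115010/155 ≈ 2.1879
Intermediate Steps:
Q(Z) = √(-11 + Z) (Q(Z) = √(Z - 11) = √(-11 + Z))
W = 53/155 (W = 53*(1/155) = 53/155 ≈ 0.34194)
k(r) = √2*√r (k(r) = √(2*r) = √2*√r)
k(W)*Q(18) = (√2*√(53/155))*√(-11 + 18) = (√2*(√8215/155))*√7 = (√16430/155)*√7 = √115010/155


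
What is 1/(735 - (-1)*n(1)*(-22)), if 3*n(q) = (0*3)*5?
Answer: 1/735 ≈ 0.0013605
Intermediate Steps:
n(q) = 0 (n(q) = ((0*3)*5)/3 = (0*5)/3 = (⅓)*0 = 0)
1/(735 - (-1)*n(1)*(-22)) = 1/(735 - (-1)*0*(-22)) = 1/(735 - (-1)*0) = 1/(735 - 1*0) = 1/(735 + 0) = 1/735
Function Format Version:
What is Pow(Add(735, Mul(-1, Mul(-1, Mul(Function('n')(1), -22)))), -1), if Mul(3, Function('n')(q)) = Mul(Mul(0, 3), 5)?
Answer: Rational(1, 735) ≈ 0.0013605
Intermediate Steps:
Function('n')(q) = 0 (Function('n')(q) = Mul(Rational(1, 3), Mul(Mul(0, 3), 5)) = Mul(Rational(1, 3), Mul(0, 5)) = Mul(Rational(1, 3), 0) = 0)
Pow(Add(735, Mul(-1, Mul(-1, Mul(Function('n')(1), -22)))), -1) = Pow(Add(735, Mul(-1, Mul(-1, Mul(0, -22)))), -1) = Pow(Add(735, Mul(-1, Mul(-1, 0))), -1) = Pow(Add(735, Mul(-1, 0)), -1) = Pow(Add(735, 0), -1) = Pow(735, -1) = Rational(1, 735)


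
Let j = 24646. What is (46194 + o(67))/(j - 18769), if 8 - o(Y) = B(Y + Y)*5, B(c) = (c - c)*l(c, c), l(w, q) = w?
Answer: 46202/5877 ≈ 7.8615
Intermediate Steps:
B(c) = 0 (B(c) = (c - c)*c = 0*c = 0)
o(Y) = 8 (o(Y) = 8 - 0*5 = 8 - 1*0 = 8 + 0 = 8)
(46194 + o(67))/(j - 18769) = (46194 + 8)/(24646 - 18769) = 46202/5877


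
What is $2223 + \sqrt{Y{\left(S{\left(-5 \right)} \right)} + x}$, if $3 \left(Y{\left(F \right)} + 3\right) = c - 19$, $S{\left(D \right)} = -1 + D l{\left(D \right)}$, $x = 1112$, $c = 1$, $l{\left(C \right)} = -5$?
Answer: $2223 + \sqrt{1103} \approx 2256.2$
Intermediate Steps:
$S{\left(D \right)} = -1 - 5 D$ ($S{\left(D \right)} = -1 + D \left(-5\right) = -1 - 5 D$)
$Y{\left(F \right)} = -9$ ($Y{\left(F \right)} = -3 + \frac{1 - 19}{3} = -3 + \frac{1}{3} \left(-18\right) = -3 - 6 = -9$)
$2223 + \sqrt{Y{\left(S{\left(-5 \right)} \right)} + x} = 2223 + \sqrt{-9 + 1112} = 2223 + \sqrt{1103}$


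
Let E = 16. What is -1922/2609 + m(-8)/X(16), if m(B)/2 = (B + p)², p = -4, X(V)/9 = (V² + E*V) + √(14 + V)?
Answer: -230518626/341927713 - 16*√30/131057 ≈ -0.67484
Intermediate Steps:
X(V) = 9*V² + 9*√(14 + V) + 144*V (X(V) = 9*((V² + 16*V) + √(14 + V)) = 9*(V² + √(14 + V) + 16*V) = 9*V² + 9*√(14 + V) + 144*V)
m(B) = 2*(-4 + B)² (m(B) = 2*(B - 4)² = 2*(-4 + B)²)
-1922/2609 + m(-8)/X(16) = -1922/2609 + (2*(-4 - 8)²)/(9*16² + 9*√(14 + 16) + 144*16) = -1922*1/2609 + (2*(-12)²)/(9*256 + 9*√30 + 2304) = -1922/2609 + (2*144)/(2304 + 9*√30 + 2304) = -1922/2609 + 288/(4608 + 9*√30)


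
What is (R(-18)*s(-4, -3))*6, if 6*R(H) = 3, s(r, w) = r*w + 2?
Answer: 42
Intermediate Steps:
s(r, w) = 2 + r*w
R(H) = ½ (R(H) = (⅙)*3 = ½)
(R(-18)*s(-4, -3))*6 = ((2 - 4*(-3))/2)*6 = ((2 + 12)/2)*6 = ((½)*14)*6 = 7*6 = 42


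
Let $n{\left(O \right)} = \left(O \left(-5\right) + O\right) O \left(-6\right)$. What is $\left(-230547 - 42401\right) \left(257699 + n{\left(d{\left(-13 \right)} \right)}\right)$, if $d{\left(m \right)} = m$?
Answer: $-71445503740$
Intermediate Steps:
$n{\left(O \right)} = 24 O^{2}$ ($n{\left(O \right)} = \left(- 5 O + O\right) O \left(-6\right) = - 4 O O \left(-6\right) = - 4 O^{2} \left(-6\right) = 24 O^{2}$)
$\left(-230547 - 42401\right) \left(257699 + n{\left(d{\left(-13 \right)} \right)}\right) = \left(-230547 - 42401\right) \left(257699 + 24 \left(-13\right)^{2}\right) = - 272948 \left(257699 + 24 \cdot 169\right) = - 272948 \left(257699 + 4056\right) = \left(-272948\right) 261755 = -71445503740$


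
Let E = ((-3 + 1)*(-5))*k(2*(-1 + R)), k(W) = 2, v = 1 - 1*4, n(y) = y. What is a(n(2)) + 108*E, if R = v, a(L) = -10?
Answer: 2150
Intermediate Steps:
v = -3 (v = 1 - 4 = -3)
R = -3
E = 20 (E = ((-3 + 1)*(-5))*2 = -2*(-5)*2 = 10*2 = 20)
a(n(2)) + 108*E = -10 + 108*20 = -10 + 2160 = 2150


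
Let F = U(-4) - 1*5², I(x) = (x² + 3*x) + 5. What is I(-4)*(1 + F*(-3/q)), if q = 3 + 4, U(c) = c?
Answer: 846/7 ≈ 120.86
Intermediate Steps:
q = 7
I(x) = 5 + x² + 3*x
F = -29 (F = -4 - 1*5² = -4 - 1*25 = -4 - 25 = -29)
I(-4)*(1 + F*(-3/q)) = (5 + (-4)² + 3*(-4))*(1 - (-87)/7) = (5 + 16 - 12)*(1 - (-87)/7) = 9*(1 - 29*(-3/7)) = 9*(1 + 87/7) = 9*(94/7) = 846/7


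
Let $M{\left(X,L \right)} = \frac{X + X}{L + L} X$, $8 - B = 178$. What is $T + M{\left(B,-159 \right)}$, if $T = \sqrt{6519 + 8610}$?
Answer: $- \frac{9343}{159} \approx -58.761$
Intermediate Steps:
$B = -170$ ($B = 8 - 178 = -170$)
$M{\left(X,L \right)} = \frac{X^{2}}{L}$ ($M{\left(X,L \right)} = \frac{2 X}{2 L} X = 2 X \frac{1}{2 L} X = \frac{X}{L} X = \frac{X^{2}}{L}$)
$T = 123$ ($T = \sqrt{15129} = 123$)
$T + M{\left(B,-159 \right)} = 123 + \frac{\left(-170\right)^{2}}{-159} = 123 - \frac{28900}{159} = - \frac{9343}{159}$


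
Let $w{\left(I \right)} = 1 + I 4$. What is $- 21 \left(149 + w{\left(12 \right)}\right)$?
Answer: $-4158$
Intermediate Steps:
$w{\left(I \right)} = 1 + 4 I$
$- 21 \left(149 + w{\left(12 \right)}\right) = - 21 \left(149 + \left(1 + 4 \cdot 12\right)\right) = - 21 \left(149 + \left(1 + 48\right)\right) = - 21 \left(149 + 49\right) = \left(-21\right) 198 = -4158$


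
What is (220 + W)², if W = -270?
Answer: 2500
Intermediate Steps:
(220 + W)² = (220 - 270)² = (-50)² = 2500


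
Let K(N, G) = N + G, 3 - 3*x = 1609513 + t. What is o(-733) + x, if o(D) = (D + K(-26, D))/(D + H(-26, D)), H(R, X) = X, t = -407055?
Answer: -881397277/2199 ≈ -4.0082e+5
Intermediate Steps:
x = -1202455/3 (x = 1 - (1609513 - 407055)/3 = 1 - ⅓*1202458 = 1 - 1202458/3 = -1202455/3 ≈ -4.0082e+5)
K(N, G) = G + N
o(D) = (-26 + 2*D)/(2*D) (o(D) = (D + (D - 26))/(D + D) = (D + (-26 + D))/((2*D)) = (-26 + 2*D)*(1/(2*D)) = (-26 + 2*D)/(2*D))
o(-733) + x = (-13 - 733)/(-733) - 1202455/3 = -1/733*(-746) - 1202455/3 = 746/733 - 1202455/3 = -881397277/2199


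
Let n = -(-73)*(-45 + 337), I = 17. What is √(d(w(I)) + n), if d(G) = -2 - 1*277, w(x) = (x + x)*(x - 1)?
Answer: √21037 ≈ 145.04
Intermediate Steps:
n = 21316 (n = -(-73)*292 = -1*(-21316) = 21316)
w(x) = 2*x*(-1 + x) (w(x) = (2*x)*(-1 + x) = 2*x*(-1 + x))
d(G) = -279 (d(G) = -2 - 277 = -279)
√(d(w(I)) + n) = √(-279 + 21316) = √21037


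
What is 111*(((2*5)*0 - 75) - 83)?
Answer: -17538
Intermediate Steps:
111*(((2*5)*0 - 75) - 83) = 111*((10*0 - 75) - 83) = 111*((0 - 75) - 83) = 111*(-75 - 83) = 111*(-158) = -17538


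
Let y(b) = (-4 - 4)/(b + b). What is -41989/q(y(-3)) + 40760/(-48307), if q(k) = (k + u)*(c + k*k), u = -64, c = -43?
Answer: -1175688149/68761564 ≈ -17.098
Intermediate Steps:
y(b) = -4/b (y(b) = -8*1/(2*b) = -4/b)
q(k) = (-64 + k)*(-43 + k²) (q(k) = (k - 64)*(-43 + k*k) = (-64 + k)*(-43 + k²))
-41989/q(y(-3)) + 40760/(-48307) = -41989/(2752 + (-4/(-3))³ - 64*(-4/(-3))² - (-172)/(-3)) + 40760/(-48307) = -41989/(2752 + (-4*(-⅓))³ - 64*(-4*(-⅓))² - (-172)*(-1)/3) + 40760*(-1/48307) = -41989/(2752 + (4/3)³ - 64*(4/3)² - 43*4/3) - 40760/48307 = -41989/(2752 + 64/27 - 64*16/9 - 172/3) - 40760/48307 = -41989/(2752 + 64/27 - 1024/9 - 172/3) - 40760/48307 = -41989/69748/27 - 40760/48307 = -41989*27/69748 - 40760/48307 = -1133703/69748 - 40760/48307 = -1175688149/68761564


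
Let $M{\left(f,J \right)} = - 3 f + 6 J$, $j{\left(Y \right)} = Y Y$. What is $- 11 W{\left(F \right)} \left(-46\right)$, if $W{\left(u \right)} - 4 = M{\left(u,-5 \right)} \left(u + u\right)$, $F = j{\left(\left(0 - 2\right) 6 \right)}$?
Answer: $-67324312$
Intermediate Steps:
$j{\left(Y \right)} = Y^{2}$
$F = 144$ ($F = \left(\left(0 - 2\right) 6\right)^{2} = \left(\left(-2\right) 6\right)^{2} = \left(-12\right)^{2} = 144$)
$W{\left(u \right)} = 4 + 2 u \left(-30 - 3 u\right)$ ($W{\left(u \right)} = 4 + \left(- 3 u + 6 \left(-5\right)\right) \left(u + u\right) = 4 + \left(- 3 u - 30\right) 2 u = 4 + \left(-30 - 3 u\right) 2 u = 4 + 2 u \left(-30 - 3 u\right)$)
$- 11 W{\left(F \right)} \left(-46\right) = - 11 \left(4 - 864 \left(10 + 144\right)\right) \left(-46\right) = - 11 \left(4 - 864 \cdot 154\right) \left(-46\right) = - 11 \left(4 - 133056\right) \left(-46\right) = \left(-11\right) \left(-133052\right) \left(-46\right) = 1463572 \left(-46\right) = -67324312$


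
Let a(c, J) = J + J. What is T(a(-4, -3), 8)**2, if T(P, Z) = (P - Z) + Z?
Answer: 36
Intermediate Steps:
a(c, J) = 2*J
T(P, Z) = P
T(a(-4, -3), 8)**2 = (2*(-3))**2 = (-6)**2 = 36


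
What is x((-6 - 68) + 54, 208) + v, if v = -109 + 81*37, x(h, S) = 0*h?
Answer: 2888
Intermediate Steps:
x(h, S) = 0
v = 2888 (v = -109 + 2997 = 2888)
x((-6 - 68) + 54, 208) + v = 0 + 2888 = 2888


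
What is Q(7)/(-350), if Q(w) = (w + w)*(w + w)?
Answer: -14/25 ≈ -0.56000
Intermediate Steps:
Q(w) = 4*w**2 (Q(w) = (2*w)*(2*w) = 4*w**2)
Q(7)/(-350) = (4*7**2)/(-350) = (4*49)*(-1/350) = 196*(-1/350) = -14/25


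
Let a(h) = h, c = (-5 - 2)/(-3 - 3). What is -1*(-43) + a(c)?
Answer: 265/6 ≈ 44.167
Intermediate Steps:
c = 7/6 (c = -7/(-6) = -7*(-⅙) = 7/6 ≈ 1.1667)
-1*(-43) + a(c) = -1*(-43) + 7/6 = 43 + 7/6 = 265/6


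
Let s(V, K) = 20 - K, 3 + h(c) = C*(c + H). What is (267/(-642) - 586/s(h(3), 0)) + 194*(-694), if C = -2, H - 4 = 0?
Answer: -72046158/535 ≈ -1.3467e+5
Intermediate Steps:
H = 4 (H = 4 + 0 = 4)
h(c) = -11 - 2*c (h(c) = -3 - 2*(c + 4) = -3 - 2*(4 + c) = -3 + (-8 - 2*c) = -11 - 2*c)
(267/(-642) - 586/s(h(3), 0)) + 194*(-694) = (267/(-642) - 586/(20 - 1*0)) + 194*(-694) = (267*(-1/642) - 586/(20 + 0)) - 134636 = (-89/214 - 586/20) - 134636 = (-89/214 - 586*1/20) - 134636 = (-89/214 - 293/10) - 134636 = -15898/535 - 134636 = -72046158/535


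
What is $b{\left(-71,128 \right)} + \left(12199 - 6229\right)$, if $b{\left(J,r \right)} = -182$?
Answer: $5788$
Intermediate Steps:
$b{\left(-71,128 \right)} + \left(12199 - 6229\right) = -182 + \left(12199 - 6229\right) = -182 + 5970 = 5788$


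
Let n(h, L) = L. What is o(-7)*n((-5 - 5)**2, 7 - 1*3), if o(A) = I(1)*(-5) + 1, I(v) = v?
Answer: -16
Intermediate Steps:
o(A) = -4 (o(A) = 1*(-5) + 1 = -5 + 1 = -4)
o(-7)*n((-5 - 5)**2, 7 - 1*3) = -4*(7 - 1*3) = -4*(7 - 3) = -4*4 = -16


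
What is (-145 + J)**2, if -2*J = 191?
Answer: 231361/4 ≈ 57840.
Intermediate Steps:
J = -191/2 (J = -1/2*191 = -191/2 ≈ -95.500)
(-145 + J)**2 = (-145 - 191/2)**2 = (-481/2)**2 = 231361/4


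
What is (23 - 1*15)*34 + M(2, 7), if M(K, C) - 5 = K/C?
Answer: 1941/7 ≈ 277.29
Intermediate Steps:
M(K, C) = 5 + K/C
(23 - 1*15)*34 + M(2, 7) = (23 - 1*15)*34 + (5 + 2/7) = (23 - 15)*34 + (5 + 2*(⅐)) = 8*34 + (5 + 2/7) = 272 + 37/7 = 1941/7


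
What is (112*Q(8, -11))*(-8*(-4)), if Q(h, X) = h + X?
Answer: -10752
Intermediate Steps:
Q(h, X) = X + h
(112*Q(8, -11))*(-8*(-4)) = (112*(-11 + 8))*(-8*(-4)) = (112*(-3))*32 = -336*32 = -10752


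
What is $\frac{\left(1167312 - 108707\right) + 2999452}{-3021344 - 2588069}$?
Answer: $- \frac{4058057}{5609413} \approx -0.72344$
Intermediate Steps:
$\frac{\left(1167312 - 108707\right) + 2999452}{-3021344 - 2588069} = \frac{1058605 + 2999452}{-5609413} = 4058057 \left(- \frac{1}{5609413}\right) = - \frac{4058057}{5609413}$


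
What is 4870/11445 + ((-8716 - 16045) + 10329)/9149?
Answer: -3446246/2991723 ≈ -1.1519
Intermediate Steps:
4870/11445 + ((-8716 - 16045) + 10329)/9149 = 4870*(1/11445) + (-24761 + 10329)*(1/9149) = 974/2289 - 14432*1/9149 = 974/2289 - 14432/9149 = -3446246/2991723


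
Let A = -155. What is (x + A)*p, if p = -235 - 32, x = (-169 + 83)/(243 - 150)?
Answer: 1290589/31 ≈ 41632.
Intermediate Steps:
x = -86/93 ≈ -0.92473
p = -267
(x + A)*p = (-86/93 - 155)*(-267) = -14501/93*(-267) = 1290589/31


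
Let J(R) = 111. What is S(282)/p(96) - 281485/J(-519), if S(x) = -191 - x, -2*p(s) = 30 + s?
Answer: -5893684/2331 ≈ -2528.4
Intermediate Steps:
p(s) = -15 - s/2 (p(s) = -(30 + s)/2 = -15 - s/2)
S(282)/p(96) - 281485/J(-519) = (-191 - 1*282)/(-15 - ½*96) - 281485/111 = (-191 - 282)/(-15 - 48) - 281485*1/111 = -473/(-63) - 281485/111 = -473*(-1/63) - 281485/111 = 473/63 - 281485/111 = -5893684/2331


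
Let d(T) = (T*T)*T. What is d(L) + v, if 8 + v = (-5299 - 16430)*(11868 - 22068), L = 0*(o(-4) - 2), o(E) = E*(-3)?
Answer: 221635792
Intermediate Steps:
o(E) = -3*E
L = 0 (L = 0*(-3*(-4) - 2) = 0*(12 - 2) = 0*10 = 0)
d(T) = T**3 (d(T) = T**2*T = T**3)
v = 221635792 (v = -8 + (-5299 - 16430)*(11868 - 22068) = -8 - 21729*(-10200) = -8 + 221635800 = 221635792)
d(L) + v = 0**3 + 221635792 = 0 + 221635792 = 221635792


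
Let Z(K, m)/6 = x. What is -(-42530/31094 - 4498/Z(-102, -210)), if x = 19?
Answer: 36177308/886179 ≈ 40.824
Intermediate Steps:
Z(K, m) = 114 (Z(K, m) = 6*19 = 114)
-(-42530/31094 - 4498/Z(-102, -210)) = -(-42530/31094 - 4498/114) = -(-42530*1/31094 - 4498*1/114) = -(-21265/15547 - 2249/57) = -1*(-36177308/886179) = 36177308/886179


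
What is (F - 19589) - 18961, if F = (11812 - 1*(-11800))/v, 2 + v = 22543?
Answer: -868931938/22541 ≈ -38549.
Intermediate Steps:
v = 22541 (v = -2 + 22543 = 22541)
F = 23612/22541 (F = (11812 - 1*(-11800))/22541 = (11812 + 11800)*(1/22541) = 23612*(1/22541) = 23612/22541 ≈ 1.0475)
(F - 19589) - 18961 = (23612/22541 - 19589) - 18961 = -441532037/22541 - 18961 = -868931938/22541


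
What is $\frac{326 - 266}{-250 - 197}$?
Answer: $- \frac{20}{149} \approx -0.13423$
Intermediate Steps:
$\frac{326 - 266}{-250 - 197} = \frac{60}{-447} = 60 \left(- \frac{1}{447}\right) = - \frac{20}{149}$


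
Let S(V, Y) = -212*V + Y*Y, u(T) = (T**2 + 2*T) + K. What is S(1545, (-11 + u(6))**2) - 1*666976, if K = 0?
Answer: 879645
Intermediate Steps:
u(T) = T**2 + 2*T (u(T) = (T**2 + 2*T) + 0 = T**2 + 2*T)
S(V, Y) = Y**2 - 212*V (S(V, Y) = -212*V + Y**2 = Y**2 - 212*V)
S(1545, (-11 + u(6))**2) - 1*666976 = (((-11 + 6*(2 + 6))**2)**2 - 212*1545) - 1*666976 = (((-11 + 6*8)**2)**2 - 327540) - 666976 = (((-11 + 48)**2)**2 - 327540) - 666976 = ((37**2)**2 - 327540) - 666976 = (1369**2 - 327540) - 666976 = (1874161 - 327540) - 666976 = 1546621 - 666976 = 879645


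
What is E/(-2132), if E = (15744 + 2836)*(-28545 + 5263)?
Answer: 108144890/533 ≈ 2.0290e+5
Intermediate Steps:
E = -432579560 (E = 18580*(-23282) = -432579560)
E/(-2132) = -432579560/(-2132) = -432579560*(-1/2132) = 108144890/533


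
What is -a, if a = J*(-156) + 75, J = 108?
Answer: 16773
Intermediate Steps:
a = -16773 (a = 108*(-156) + 75 = -16848 + 75 = -16773)
-a = -1*(-16773) = 16773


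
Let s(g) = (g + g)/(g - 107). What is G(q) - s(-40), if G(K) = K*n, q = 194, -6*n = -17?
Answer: 26907/49 ≈ 549.12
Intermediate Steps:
n = 17/6 (n = -⅙*(-17) = 17/6 ≈ 2.8333)
G(K) = 17*K/6 (G(K) = K*(17/6) = 17*K/6)
s(g) = 2*g/(-107 + g) (s(g) = (2*g)/(-107 + g) = 2*g/(-107 + g))
G(q) - s(-40) = (17/6)*194 - 2*(-40)/(-107 - 40) = 1649/3 - 2*(-40)/(-147) = 1649/3 - 2*(-40)*(-1)/147 = 1649/3 - 1*80/147 = 1649/3 - 80/147 = 26907/49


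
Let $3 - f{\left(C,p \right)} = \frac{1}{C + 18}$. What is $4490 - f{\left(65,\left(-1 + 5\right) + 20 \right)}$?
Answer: $\frac{372422}{83} \approx 4487.0$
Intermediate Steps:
$f{\left(C,p \right)} = 3 - \frac{1}{18 + C}$ ($f{\left(C,p \right)} = 3 - \frac{1}{C + 18} = 3 - \frac{1}{18 + C}$)
$4490 - f{\left(65,\left(-1 + 5\right) + 20 \right)} = 4490 - \frac{53 + 3 \cdot 65}{18 + 65} = 4490 - \frac{53 + 195}{83} = 4490 - \frac{1}{83} \cdot 248 = 4490 - \frac{248}{83} = \frac{372422}{83}$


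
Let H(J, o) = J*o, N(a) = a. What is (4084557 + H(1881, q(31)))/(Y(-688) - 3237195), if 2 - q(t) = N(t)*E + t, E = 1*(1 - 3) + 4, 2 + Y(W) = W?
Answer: -1304462/1079295 ≈ -1.2086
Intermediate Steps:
Y(W) = -2 + W
E = 2 (E = 1*(-2) + 4 = -2 + 4 = 2)
q(t) = 2 - 3*t (q(t) = 2 - (t*2 + t) = 2 - (2*t + t) = 2 - 3*t)
(4084557 + H(1881, q(31)))/(Y(-688) - 3237195) = (4084557 + 1881*(2 - 3*31))/((-2 - 688) - 3237195) = (4084557 + 1881*(2 - 93))/(-690 - 3237195) = (4084557 + 1881*(-91))/(-3237885) = (4084557 - 171171)*(-1/3237885) = 3913386*(-1/3237885) = -1304462/1079295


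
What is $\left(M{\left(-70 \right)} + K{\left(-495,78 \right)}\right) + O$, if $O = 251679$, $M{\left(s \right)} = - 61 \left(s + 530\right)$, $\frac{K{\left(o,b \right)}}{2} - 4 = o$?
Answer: $222637$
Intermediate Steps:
$K{\left(o,b \right)} = 8 + 2 o$
$M{\left(s \right)} = -32330 - 61 s$ ($M{\left(s \right)} = - 61 \left(530 + s\right) = -32330 - 61 s$)
$\left(M{\left(-70 \right)} + K{\left(-495,78 \right)}\right) + O = \left(\left(-32330 - -4270\right) + \left(8 + 2 \left(-495\right)\right)\right) + 251679 = \left(\left(-32330 + 4270\right) + \left(8 - 990\right)\right) + 251679 = \left(-28060 - 982\right) + 251679 = -29042 + 251679 = 222637$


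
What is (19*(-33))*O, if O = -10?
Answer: 6270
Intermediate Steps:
(19*(-33))*O = (19*(-33))*(-10) = -627*(-10) = 6270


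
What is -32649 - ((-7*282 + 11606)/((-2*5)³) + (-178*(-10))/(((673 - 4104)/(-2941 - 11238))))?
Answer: -17153036451/428875 ≈ -39995.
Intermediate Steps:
-32649 - ((-7*282 + 11606)/((-2*5)³) + (-178*(-10))/(((673 - 4104)/(-2941 - 11238)))) = -32649 - ((-1974 + 11606)/((-10)³) + 1780/((-3431/(-14179)))) = -32649 - (9632/(-1000) + 1780/((-3431*(-1/14179)))) = -32649 - (9632*(-1/1000) + 1780/(3431/14179)) = -32649 - (-1204/125 + 1780*(14179/3431)) = -32649 - (-1204/125 + 25238620/3431) = -32649 - 1*3150696576/428875 = -32649 - 3150696576/428875 = -17153036451/428875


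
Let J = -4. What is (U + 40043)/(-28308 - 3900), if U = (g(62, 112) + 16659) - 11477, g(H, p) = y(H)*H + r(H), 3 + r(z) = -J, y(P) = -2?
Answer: -7517/5368 ≈ -1.4003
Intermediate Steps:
r(z) = 1 (r(z) = -3 - 1*(-4) = -3 + 4 = 1)
g(H, p) = 1 - 2*H (g(H, p) = -2*H + 1 = 1 - 2*H)
U = 5059 (U = ((1 - 2*62) + 16659) - 11477 = ((1 - 124) + 16659) - 11477 = (-123 + 16659) - 11477 = 16536 - 11477 = 5059)
(U + 40043)/(-28308 - 3900) = (5059 + 40043)/(-28308 - 3900) = 45102/(-32208) = 45102*(-1/32208) = -7517/5368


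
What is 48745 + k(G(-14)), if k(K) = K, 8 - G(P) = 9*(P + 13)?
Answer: 48762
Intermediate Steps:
G(P) = -109 - 9*P (G(P) = 8 - 9*(P + 13) = 8 - 9*(13 + P) = 8 - (117 + 9*P) = 8 + (-117 - 9*P) = -109 - 9*P)
48745 + k(G(-14)) = 48745 + (-109 - 9*(-14)) = 48745 + (-109 + 126) = 48745 + 17 = 48762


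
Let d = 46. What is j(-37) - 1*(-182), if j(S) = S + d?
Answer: 191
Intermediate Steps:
j(S) = 46 + S (j(S) = S + 46 = 46 + S)
j(-37) - 1*(-182) = (46 - 37) - 1*(-182) = 9 + 182 = 191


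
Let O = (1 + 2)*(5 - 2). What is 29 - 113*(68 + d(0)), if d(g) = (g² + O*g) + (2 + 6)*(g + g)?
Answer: -7655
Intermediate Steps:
O = 9 (O = 3*3 = 9)
d(g) = g² + 25*g (d(g) = (g² + 9*g) + (2 + 6)*(g + g) = (g² + 9*g) + 8*(2*g) = (g² + 9*g) + 16*g = g² + 25*g)
29 - 113*(68 + d(0)) = 29 - 113*(68 + 0*(25 + 0)) = 29 - 113*(68 + 0*25) = 29 - 113*(68 + 0) = 29 - 113*68 = 29 - 7684 = -7655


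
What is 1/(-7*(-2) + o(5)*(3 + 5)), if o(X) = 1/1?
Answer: 1/22 ≈ 0.045455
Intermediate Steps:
o(X) = 1
1/(-7*(-2) + o(5)*(3 + 5)) = 1/(-7*(-2) + 1*(3 + 5)) = 1/(-7*(-2) + 1*8) = 1/(14 + 8) = 1/22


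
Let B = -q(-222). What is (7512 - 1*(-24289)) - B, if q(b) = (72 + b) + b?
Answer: 31429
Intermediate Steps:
q(b) = 72 + 2*b
B = 372 (B = -(72 + 2*(-222)) = -(72 - 444) = -1*(-372) = 372)
(7512 - 1*(-24289)) - B = (7512 - 1*(-24289)) - 1*372 = (7512 + 24289) - 372 = 31801 - 372 = 31429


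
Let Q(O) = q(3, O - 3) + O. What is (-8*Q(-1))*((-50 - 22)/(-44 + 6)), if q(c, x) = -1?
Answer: 576/19 ≈ 30.316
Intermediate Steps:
Q(O) = -1 + O
(-8*Q(-1))*((-50 - 22)/(-44 + 6)) = (-8*(-1 - 1))*((-50 - 22)/(-44 + 6)) = (-8*(-2))*(-72/(-38)) = 16*(-72*(-1/38)) = 16*(36/19) = 576/19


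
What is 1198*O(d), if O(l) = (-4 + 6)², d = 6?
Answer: 4792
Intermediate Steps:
O(l) = 4 (O(l) = 2² = 4)
1198*O(d) = 1198*4 = 4792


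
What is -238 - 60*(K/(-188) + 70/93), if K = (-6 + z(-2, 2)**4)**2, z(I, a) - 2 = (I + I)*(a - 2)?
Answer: -366066/1457 ≈ -251.25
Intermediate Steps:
z(I, a) = 2 + 2*I*(-2 + a) (z(I, a) = 2 + (I + I)*(a - 2) = 2 + (2*I)*(-2 + a) = 2 + 2*I*(-2 + a))
K = 100 (K = (-6 + (2 - 4*(-2) + 2*(-2)*2)**4)**2 = (-6 + (2 + 8 - 8)**4)**2 = (-6 + 2**4)**2 = (-6 + 16)**2 = 10**2 = 100)
-238 - 60*(K/(-188) + 70/93) = -238 - 60*(100/(-188) + 70/93) = -238 - 60*(100*(-1/188) + 70*(1/93)) = -238 - 60*(-25/47 + 70/93) = -238 - 60*965/4371 = -238 - 19300/1457 = -366066/1457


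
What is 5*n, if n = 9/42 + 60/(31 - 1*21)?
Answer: 435/14 ≈ 31.071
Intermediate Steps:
n = 87/14 (n = 9*(1/42) + 60/(31 - 21) = 3/14 + 60/10 = 3/14 + 60*(1/10) = 3/14 + 6 = 87/14 ≈ 6.2143)
5*n = 5*(87/14) = 435/14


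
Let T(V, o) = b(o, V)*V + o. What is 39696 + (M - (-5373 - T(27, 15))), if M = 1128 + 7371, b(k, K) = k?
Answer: 53988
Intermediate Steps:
T(V, o) = o + V*o (T(V, o) = o*V + o = V*o + o = o + V*o)
M = 8499
39696 + (M - (-5373 - T(27, 15))) = 39696 + (8499 - (-5373 - 15*(1 + 27))) = 39696 + (8499 - (-5373 - 15*28)) = 39696 + (8499 - (-5373 - 1*420)) = 39696 + (8499 - (-5373 - 420)) = 39696 + (8499 - 1*(-5793)) = 39696 + (8499 + 5793) = 39696 + 14292 = 53988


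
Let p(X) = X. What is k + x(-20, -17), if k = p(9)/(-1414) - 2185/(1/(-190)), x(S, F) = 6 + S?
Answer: 587002295/1414 ≈ 4.1514e+5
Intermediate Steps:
k = 587022091/1414 (k = 9/(-1414) - 2185/(1/(-190)) = 9*(-1/1414) - 2185/(-1/190) = -9/1414 - 2185*(-190) = -9/1414 + 415150 = 587022091/1414 ≈ 4.1515e+5)
k + x(-20, -17) = 587022091/1414 + (6 - 20) = 587022091/1414 - 14 = 587002295/1414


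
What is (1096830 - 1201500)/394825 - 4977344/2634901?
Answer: -448194986494/208064957465 ≈ -2.1541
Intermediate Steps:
(1096830 - 1201500)/394825 - 4977344/2634901 = -104670*1/394825 - 4977344*1/2634901 = -20934/78965 - 4977344/2634901 = -448194986494/208064957465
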